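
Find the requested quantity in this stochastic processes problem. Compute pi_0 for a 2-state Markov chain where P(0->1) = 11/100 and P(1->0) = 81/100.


Stationary distribution: pi_0 = p10/(p01+p10), pi_1 = p01/(p01+p10)
p01 = 0.1100, p10 = 0.8100
pi_0 = 0.8804

0.8804


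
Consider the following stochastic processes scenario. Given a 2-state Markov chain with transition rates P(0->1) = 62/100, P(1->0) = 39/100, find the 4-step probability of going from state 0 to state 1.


Computing P^4 by matrix multiplication.
P = [[0.3800, 0.6200], [0.3900, 0.6100]]
After raising P to the power 4:
P^4(0,1) = 0.6139

0.6139


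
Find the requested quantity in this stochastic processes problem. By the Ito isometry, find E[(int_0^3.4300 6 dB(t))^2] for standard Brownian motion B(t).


By Ito isometry: E[(int f dB)^2] = int f^2 dt
= 6^2 * 3.4300
= 36 * 3.4300 = 123.4800

123.4800


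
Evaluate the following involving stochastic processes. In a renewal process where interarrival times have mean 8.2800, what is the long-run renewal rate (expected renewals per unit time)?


Long-run renewal rate = 1/E(X)
= 1/8.2800
= 0.1208

0.1208


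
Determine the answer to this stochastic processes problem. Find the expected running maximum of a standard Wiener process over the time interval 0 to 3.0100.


E(max B(s)) = sqrt(2t/pi)
= sqrt(2*3.0100/pi)
= sqrt(1.9162)
= 1.3843

1.3843


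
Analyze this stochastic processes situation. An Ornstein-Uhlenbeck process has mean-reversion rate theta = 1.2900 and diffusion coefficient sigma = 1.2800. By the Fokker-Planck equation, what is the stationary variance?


Stationary variance = sigma^2 / (2*theta)
= 1.2800^2 / (2*1.2900)
= 1.6384 / 2.5800
= 0.6350

0.6350


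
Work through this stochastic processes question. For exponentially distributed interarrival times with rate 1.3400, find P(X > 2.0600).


P(X > t) = exp(-lambda * t)
= exp(-1.3400 * 2.0600)
= exp(-2.7604) = 0.0633

0.0633


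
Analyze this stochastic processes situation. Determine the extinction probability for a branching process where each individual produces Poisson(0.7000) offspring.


Since mu = 0.7000 <= 1, extinction probability = 1.

1.0000


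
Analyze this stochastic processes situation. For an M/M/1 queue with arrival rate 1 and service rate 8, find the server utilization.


rho = lambda/mu
= 1/8
= 0.1250

0.1250


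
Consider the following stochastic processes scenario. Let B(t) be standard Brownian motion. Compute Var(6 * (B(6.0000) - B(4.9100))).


Var(alpha*(B(t)-B(s))) = alpha^2 * (t-s)
= 6^2 * (6.0000 - 4.9100)
= 36 * 1.0900
= 39.2400

39.2400


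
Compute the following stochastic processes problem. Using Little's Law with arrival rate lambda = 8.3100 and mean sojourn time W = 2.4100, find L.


Little's Law: L = lambda * W
= 8.3100 * 2.4100
= 20.0271

20.0271


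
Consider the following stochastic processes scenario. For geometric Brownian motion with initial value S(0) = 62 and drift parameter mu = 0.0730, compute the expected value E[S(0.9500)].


E[S(t)] = S(0) * exp(mu * t)
= 62 * exp(0.0730 * 0.9500)
= 62 * 1.0718
= 66.4523

66.4523


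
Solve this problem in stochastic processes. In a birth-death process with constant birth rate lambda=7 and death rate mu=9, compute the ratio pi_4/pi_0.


For birth-death process, pi_n/pi_0 = (lambda/mu)^n
= (7/9)^4
= 0.3660

0.3660


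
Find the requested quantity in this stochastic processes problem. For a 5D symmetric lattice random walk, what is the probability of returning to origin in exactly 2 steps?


P(return in 2 steps) = P(reverse first step) = 1/(2d)
= 1/10
= 0.1000

0.1000


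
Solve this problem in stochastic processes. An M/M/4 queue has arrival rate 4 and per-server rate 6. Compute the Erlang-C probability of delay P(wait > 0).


a = lambda/mu = 0.6667
rho = a/c = 0.1667
Erlang-C formula applied:
C(c,a) = 0.0051

0.0051


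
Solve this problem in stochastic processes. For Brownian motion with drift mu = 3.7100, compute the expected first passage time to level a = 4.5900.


Expected first passage time = a/mu
= 4.5900/3.7100
= 1.2372

1.2372


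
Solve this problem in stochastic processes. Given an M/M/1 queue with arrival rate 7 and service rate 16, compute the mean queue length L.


rho = 7/16 = 0.4375
L = rho/(1-rho)
= 0.4375/0.5625
= 0.7778

0.7778


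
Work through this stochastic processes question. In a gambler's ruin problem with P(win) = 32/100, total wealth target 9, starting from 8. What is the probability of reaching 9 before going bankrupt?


Gambler's ruin formula:
r = q/p = 0.6800/0.3200 = 2.1250
P(win) = (1 - r^i)/(1 - r^N)
= (1 - 2.1250^8)/(1 - 2.1250^9)
= 0.4700

0.4700


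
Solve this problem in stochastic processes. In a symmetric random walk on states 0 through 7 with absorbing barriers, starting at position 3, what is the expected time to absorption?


For symmetric RW on 0,...,N with absorbing barriers, E(i) = i*(N-i)
E(3) = 3 * 4 = 12

12


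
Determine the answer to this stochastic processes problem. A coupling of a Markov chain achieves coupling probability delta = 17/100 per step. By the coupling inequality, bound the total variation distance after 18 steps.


TV distance bound <= (1-delta)^n
= (1 - 0.1700)^18
= 0.8300^18
= 0.0349

0.0349


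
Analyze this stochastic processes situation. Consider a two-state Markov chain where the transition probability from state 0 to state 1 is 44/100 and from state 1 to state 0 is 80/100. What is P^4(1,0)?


Computing P^4 by matrix multiplication.
P = [[0.5600, 0.4400], [0.8000, 0.2000]]
After raising P to the power 4:
P^4(1,0) = 0.6430

0.6430


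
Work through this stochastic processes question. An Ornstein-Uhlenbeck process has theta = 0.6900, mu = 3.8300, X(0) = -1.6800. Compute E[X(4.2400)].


E[X(t)] = mu + (X(0) - mu)*exp(-theta*t)
= 3.8300 + (-1.6800 - 3.8300)*exp(-0.6900*4.2400)
= 3.8300 + -5.5100 * 0.0536
= 3.5345

3.5345


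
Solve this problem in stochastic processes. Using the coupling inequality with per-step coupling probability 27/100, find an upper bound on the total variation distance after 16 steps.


TV distance bound <= (1-delta)^n
= (1 - 0.2700)^16
= 0.7300^16
= 0.0065

0.0065


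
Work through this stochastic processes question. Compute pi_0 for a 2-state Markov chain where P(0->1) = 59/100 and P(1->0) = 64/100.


Stationary distribution: pi_0 = p10/(p01+p10), pi_1 = p01/(p01+p10)
p01 = 0.5900, p10 = 0.6400
pi_0 = 0.5203

0.5203


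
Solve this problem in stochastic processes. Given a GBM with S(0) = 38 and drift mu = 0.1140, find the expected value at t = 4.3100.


E[S(t)] = S(0) * exp(mu * t)
= 38 * exp(0.1140 * 4.3100)
= 38 * 1.6345
= 62.1112

62.1112


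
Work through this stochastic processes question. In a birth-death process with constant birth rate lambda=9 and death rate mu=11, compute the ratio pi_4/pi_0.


For birth-death process, pi_n/pi_0 = (lambda/mu)^n
= (9/11)^4
= 0.4481

0.4481


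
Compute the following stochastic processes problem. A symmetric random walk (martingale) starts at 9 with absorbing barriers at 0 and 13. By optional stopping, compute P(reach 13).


By optional stopping theorem: E(M at tau) = M(0) = 9
P(hit 13)*13 + P(hit 0)*0 = 9
P(hit 13) = (9 - 0)/(13 - 0) = 9/13 = 0.6923

0.6923


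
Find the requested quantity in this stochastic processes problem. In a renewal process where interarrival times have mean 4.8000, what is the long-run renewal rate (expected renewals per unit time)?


Long-run renewal rate = 1/E(X)
= 1/4.8000
= 0.2083

0.2083


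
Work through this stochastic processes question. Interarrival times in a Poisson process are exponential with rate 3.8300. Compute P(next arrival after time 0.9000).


P(X > t) = exp(-lambda * t)
= exp(-3.8300 * 0.9000)
= exp(-3.4470) = 0.0318

0.0318


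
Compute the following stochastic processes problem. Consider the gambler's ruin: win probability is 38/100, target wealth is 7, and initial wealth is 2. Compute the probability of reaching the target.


Gambler's ruin formula:
r = q/p = 0.6200/0.3800 = 1.6316
P(win) = (1 - r^i)/(1 - r^N)
= (1 - 1.6316^2)/(1 - 1.6316^7)
= 0.0558

0.0558


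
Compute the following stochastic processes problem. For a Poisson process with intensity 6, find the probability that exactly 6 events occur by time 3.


P(N(t)=k) = (lambda*t)^k * exp(-lambda*t) / k!
lambda*t = 18
= 18^6 * exp(-18) / 6!
= 34012224 * 1.5230e-08 / 720
= 7.1945e-04

7.1945e-04


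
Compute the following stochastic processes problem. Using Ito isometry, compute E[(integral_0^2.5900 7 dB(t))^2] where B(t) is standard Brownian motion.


By Ito isometry: E[(int f dB)^2] = int f^2 dt
= 7^2 * 2.5900
= 49 * 2.5900 = 126.9100

126.9100


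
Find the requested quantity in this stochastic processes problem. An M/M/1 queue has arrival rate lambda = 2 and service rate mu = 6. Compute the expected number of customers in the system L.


rho = 2/6 = 0.3333
L = rho/(1-rho)
= 0.3333/0.6667
= 0.5000

0.5000


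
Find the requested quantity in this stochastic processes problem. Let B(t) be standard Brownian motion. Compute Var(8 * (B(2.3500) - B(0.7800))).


Var(alpha*(B(t)-B(s))) = alpha^2 * (t-s)
= 8^2 * (2.3500 - 0.7800)
= 64 * 1.5700
= 100.4800

100.4800


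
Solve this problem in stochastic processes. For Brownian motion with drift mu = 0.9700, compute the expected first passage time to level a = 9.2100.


Expected first passage time = a/mu
= 9.2100/0.9700
= 9.4948

9.4948


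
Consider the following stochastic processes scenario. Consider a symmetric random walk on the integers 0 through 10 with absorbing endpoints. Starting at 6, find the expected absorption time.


For symmetric RW on 0,...,N with absorbing barriers, E(i) = i*(N-i)
E(6) = 6 * 4 = 24

24


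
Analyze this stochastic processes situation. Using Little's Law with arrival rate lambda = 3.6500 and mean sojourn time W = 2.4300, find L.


Little's Law: L = lambda * W
= 3.6500 * 2.4300
= 8.8695

8.8695


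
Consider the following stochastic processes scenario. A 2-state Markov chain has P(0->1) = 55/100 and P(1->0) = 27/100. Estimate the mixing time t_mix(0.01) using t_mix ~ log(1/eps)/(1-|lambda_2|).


lambda_2 = |1 - p01 - p10| = |1 - 0.5500 - 0.2700| = 0.1800
t_mix ~ log(1/eps)/(1 - |lambda_2|)
= log(100)/(1 - 0.1800) = 4.6052/0.8200
= 5.6161

5.6161


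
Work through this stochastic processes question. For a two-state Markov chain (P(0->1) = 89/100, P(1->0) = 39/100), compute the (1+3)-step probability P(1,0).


P^4 = P^1 * P^3
Computing via matrix multiplication of the transition matrix.
Entry (1,0) of P^4 = 0.3028

0.3028


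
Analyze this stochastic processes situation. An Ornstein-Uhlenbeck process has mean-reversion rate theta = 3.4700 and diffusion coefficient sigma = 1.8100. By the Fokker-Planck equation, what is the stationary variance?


Stationary variance = sigma^2 / (2*theta)
= 1.8100^2 / (2*3.4700)
= 3.2761 / 6.9400
= 0.4721

0.4721


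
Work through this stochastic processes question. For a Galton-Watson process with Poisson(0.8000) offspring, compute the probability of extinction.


Since mu = 0.8000 <= 1, extinction probability = 1.

1.0000


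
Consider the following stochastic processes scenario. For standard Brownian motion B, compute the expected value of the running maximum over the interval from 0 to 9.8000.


E(max B(s)) = sqrt(2t/pi)
= sqrt(2*9.8000/pi)
= sqrt(6.2389)
= 2.4978

2.4978


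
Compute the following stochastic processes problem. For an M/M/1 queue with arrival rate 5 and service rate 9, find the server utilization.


rho = lambda/mu
= 5/9
= 0.5556

0.5556


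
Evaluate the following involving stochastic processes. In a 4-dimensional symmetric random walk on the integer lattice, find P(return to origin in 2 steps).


P(return in 2 steps) = P(reverse first step) = 1/(2d)
= 1/8
= 0.1250

0.1250


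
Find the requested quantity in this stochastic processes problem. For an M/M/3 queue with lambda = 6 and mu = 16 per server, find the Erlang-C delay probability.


a = lambda/mu = 0.3750
rho = a/c = 0.1250
Erlang-C formula applied:
C(c,a) = 0.0069

0.0069


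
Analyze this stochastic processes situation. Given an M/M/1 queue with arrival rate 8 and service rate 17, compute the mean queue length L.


rho = 8/17 = 0.4706
L = rho/(1-rho)
= 0.4706/0.5294
= 0.8889

0.8889


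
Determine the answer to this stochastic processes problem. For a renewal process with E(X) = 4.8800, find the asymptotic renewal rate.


Long-run renewal rate = 1/E(X)
= 1/4.8800
= 0.2049

0.2049


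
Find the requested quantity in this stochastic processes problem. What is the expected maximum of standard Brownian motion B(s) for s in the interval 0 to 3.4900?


E(max B(s)) = sqrt(2t/pi)
= sqrt(2*3.4900/pi)
= sqrt(2.2218)
= 1.4906

1.4906


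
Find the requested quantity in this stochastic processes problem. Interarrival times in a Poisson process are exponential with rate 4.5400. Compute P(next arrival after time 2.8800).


P(X > t) = exp(-lambda * t)
= exp(-4.5400 * 2.8800)
= exp(-13.0752) = 2.0966e-06

2.0966e-06


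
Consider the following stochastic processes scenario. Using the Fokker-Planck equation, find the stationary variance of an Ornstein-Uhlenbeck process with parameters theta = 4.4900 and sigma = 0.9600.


Stationary variance = sigma^2 / (2*theta)
= 0.9600^2 / (2*4.4900)
= 0.9216 / 8.9800
= 0.1026

0.1026


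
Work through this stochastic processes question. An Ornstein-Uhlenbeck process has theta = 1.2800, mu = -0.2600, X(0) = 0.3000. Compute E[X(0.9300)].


E[X(t)] = mu + (X(0) - mu)*exp(-theta*t)
= -0.2600 + (0.3000 - -0.2600)*exp(-1.2800*0.9300)
= -0.2600 + 0.5600 * 0.3041
= -0.0897

-0.0897


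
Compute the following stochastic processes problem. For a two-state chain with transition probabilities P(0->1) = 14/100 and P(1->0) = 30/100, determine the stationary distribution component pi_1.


Stationary distribution: pi_0 = p10/(p01+p10), pi_1 = p01/(p01+p10)
p01 = 0.1400, p10 = 0.3000
pi_1 = 0.3182

0.3182


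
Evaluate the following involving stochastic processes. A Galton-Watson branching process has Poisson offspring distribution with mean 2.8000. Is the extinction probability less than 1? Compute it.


Since mu = 2.8000 > 1, extinction prob q < 1.
Solve s = exp(mu*(s-1)) iteratively.
q = 0.0750

0.0750


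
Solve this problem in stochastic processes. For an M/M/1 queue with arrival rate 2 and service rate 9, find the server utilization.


rho = lambda/mu
= 2/9
= 0.2222

0.2222


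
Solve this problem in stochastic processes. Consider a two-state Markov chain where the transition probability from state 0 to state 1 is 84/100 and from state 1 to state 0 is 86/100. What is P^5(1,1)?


Computing P^5 by matrix multiplication.
P = [[0.1600, 0.8400], [0.8600, 0.1400]]
After raising P to the power 5:
P^5(1,1) = 0.4091

0.4091


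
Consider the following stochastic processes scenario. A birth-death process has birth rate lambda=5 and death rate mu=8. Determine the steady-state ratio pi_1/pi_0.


For birth-death process, pi_n/pi_0 = (lambda/mu)^n
= (5/8)^1
= 0.6250

0.6250


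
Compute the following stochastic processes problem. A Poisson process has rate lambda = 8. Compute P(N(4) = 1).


P(N(t)=k) = (lambda*t)^k * exp(-lambda*t) / k!
lambda*t = 32
= 32^1 * exp(-32) / 1!
= 32 * 1.2664e-14 / 1
= 4.0525e-13

4.0525e-13


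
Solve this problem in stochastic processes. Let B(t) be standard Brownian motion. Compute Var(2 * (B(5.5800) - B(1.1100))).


Var(alpha*(B(t)-B(s))) = alpha^2 * (t-s)
= 2^2 * (5.5800 - 1.1100)
= 4 * 4.4700
= 17.8800

17.8800


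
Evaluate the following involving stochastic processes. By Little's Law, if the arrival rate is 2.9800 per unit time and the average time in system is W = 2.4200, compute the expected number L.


Little's Law: L = lambda * W
= 2.9800 * 2.4200
= 7.2116

7.2116


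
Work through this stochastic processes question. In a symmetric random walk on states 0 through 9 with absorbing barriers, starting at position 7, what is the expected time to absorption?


For symmetric RW on 0,...,N with absorbing barriers, E(i) = i*(N-i)
E(7) = 7 * 2 = 14

14


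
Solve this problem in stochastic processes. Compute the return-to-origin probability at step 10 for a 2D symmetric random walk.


P = C(10,5)^2 / 4^10
= 252^2 / 1048576
= 63504 / 1048576
= 0.0606

0.0606


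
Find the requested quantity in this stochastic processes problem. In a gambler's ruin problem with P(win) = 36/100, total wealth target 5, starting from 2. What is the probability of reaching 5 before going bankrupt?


Gambler's ruin formula:
r = q/p = 0.6400/0.3600 = 1.7778
P(win) = (1 - r^i)/(1 - r^N)
= (1 - 1.7778^2)/(1 - 1.7778^5)
= 0.1289

0.1289


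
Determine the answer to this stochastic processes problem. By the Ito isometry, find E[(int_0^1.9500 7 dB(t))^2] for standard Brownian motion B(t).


By Ito isometry: E[(int f dB)^2] = int f^2 dt
= 7^2 * 1.9500
= 49 * 1.9500 = 95.5500

95.5500


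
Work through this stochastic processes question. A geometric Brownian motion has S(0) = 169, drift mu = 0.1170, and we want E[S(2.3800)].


E[S(t)] = S(0) * exp(mu * t)
= 169 * exp(0.1170 * 2.3800)
= 169 * 1.3211
= 223.2648

223.2648


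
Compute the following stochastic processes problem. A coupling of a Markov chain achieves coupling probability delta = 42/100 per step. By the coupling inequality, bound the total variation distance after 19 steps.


TV distance bound <= (1-delta)^n
= (1 - 0.4200)^19
= 0.5800^19
= 3.1999e-05

3.1999e-05


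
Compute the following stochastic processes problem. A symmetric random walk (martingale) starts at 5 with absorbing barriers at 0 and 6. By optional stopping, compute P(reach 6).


By optional stopping theorem: E(M at tau) = M(0) = 5
P(hit 6)*6 + P(hit 0)*0 = 5
P(hit 6) = (5 - 0)/(6 - 0) = 5/6 = 0.8333

0.8333


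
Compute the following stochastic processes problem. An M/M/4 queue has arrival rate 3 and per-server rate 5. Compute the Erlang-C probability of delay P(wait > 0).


a = lambda/mu = 0.6000
rho = a/c = 0.1500
Erlang-C formula applied:
C(c,a) = 0.0035

0.0035


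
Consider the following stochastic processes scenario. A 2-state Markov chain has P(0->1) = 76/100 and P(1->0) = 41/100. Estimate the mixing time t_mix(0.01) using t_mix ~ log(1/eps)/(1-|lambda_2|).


lambda_2 = |1 - p01 - p10| = |1 - 0.7600 - 0.4100| = 0.1700
t_mix ~ log(1/eps)/(1 - |lambda_2|)
= log(100)/(1 - 0.1700) = 4.6052/0.8300
= 5.5484

5.5484


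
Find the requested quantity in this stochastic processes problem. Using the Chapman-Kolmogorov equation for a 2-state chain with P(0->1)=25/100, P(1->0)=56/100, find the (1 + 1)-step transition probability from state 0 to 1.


P^2 = P^1 * P^1
Computing via matrix multiplication of the transition matrix.
Entry (0,1) of P^2 = 0.2975

0.2975


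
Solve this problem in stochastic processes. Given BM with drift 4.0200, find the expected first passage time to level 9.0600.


Expected first passage time = a/mu
= 9.0600/4.0200
= 2.2537

2.2537


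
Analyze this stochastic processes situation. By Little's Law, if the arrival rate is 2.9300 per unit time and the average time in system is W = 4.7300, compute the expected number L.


Little's Law: L = lambda * W
= 2.9300 * 4.7300
= 13.8589

13.8589


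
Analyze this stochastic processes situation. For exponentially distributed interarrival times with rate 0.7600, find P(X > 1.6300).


P(X > t) = exp(-lambda * t)
= exp(-0.7600 * 1.6300)
= exp(-1.2388) = 0.2897

0.2897


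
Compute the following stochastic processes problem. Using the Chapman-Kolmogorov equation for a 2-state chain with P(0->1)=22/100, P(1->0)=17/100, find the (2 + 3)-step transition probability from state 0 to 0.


P^5 = P^2 * P^3
Computing via matrix multiplication of the transition matrix.
Entry (0,0) of P^5 = 0.4835

0.4835


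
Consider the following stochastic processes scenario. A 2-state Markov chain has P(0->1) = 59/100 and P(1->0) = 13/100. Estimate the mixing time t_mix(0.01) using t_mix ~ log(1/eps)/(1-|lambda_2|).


lambda_2 = |1 - p01 - p10| = |1 - 0.5900 - 0.1300| = 0.2800
t_mix ~ log(1/eps)/(1 - |lambda_2|)
= log(100)/(1 - 0.2800) = 4.6052/0.7200
= 6.3961

6.3961


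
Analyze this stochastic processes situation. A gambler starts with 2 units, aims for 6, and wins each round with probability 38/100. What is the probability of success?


Gambler's ruin formula:
r = q/p = 0.6200/0.3800 = 1.6316
P(win) = (1 - r^i)/(1 - r^N)
= (1 - 1.6316^2)/(1 - 1.6316^6)
= 0.0930

0.0930


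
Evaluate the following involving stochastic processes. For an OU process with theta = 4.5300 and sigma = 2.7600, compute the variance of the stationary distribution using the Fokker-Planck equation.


Stationary variance = sigma^2 / (2*theta)
= 2.7600^2 / (2*4.5300)
= 7.6176 / 9.0600
= 0.8408

0.8408


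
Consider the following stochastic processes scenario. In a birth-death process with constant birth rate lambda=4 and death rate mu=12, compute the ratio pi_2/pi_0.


For birth-death process, pi_n/pi_0 = (lambda/mu)^n
= (4/12)^2
= 0.1111

0.1111


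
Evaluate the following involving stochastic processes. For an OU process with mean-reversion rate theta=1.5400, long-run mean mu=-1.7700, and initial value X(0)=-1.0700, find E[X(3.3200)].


E[X(t)] = mu + (X(0) - mu)*exp(-theta*t)
= -1.7700 + (-1.0700 - -1.7700)*exp(-1.5400*3.3200)
= -1.7700 + 0.7000 * 0.0060
= -1.7658

-1.7658


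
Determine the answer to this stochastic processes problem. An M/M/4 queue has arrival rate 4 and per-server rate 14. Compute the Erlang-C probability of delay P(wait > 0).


a = lambda/mu = 0.2857
rho = a/c = 0.0714
Erlang-C formula applied:
C(c,a) = 2.2471e-04

2.2471e-04


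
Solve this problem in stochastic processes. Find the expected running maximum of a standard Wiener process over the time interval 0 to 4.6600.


E(max B(s)) = sqrt(2t/pi)
= sqrt(2*4.6600/pi)
= sqrt(2.9666)
= 1.7224

1.7224


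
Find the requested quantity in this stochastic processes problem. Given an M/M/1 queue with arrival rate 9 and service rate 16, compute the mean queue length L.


rho = 9/16 = 0.5625
L = rho/(1-rho)
= 0.5625/0.4375
= 1.2857

1.2857


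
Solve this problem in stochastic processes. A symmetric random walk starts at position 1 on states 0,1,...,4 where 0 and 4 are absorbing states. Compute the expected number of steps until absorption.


For symmetric RW on 0,...,N with absorbing barriers, E(i) = i*(N-i)
E(1) = 1 * 3 = 3

3


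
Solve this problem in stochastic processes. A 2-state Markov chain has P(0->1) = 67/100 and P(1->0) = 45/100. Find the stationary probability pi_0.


Stationary distribution: pi_0 = p10/(p01+p10), pi_1 = p01/(p01+p10)
p01 = 0.6700, p10 = 0.4500
pi_0 = 0.4018

0.4018


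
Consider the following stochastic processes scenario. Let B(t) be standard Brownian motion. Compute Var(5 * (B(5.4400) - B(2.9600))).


Var(alpha*(B(t)-B(s))) = alpha^2 * (t-s)
= 5^2 * (5.4400 - 2.9600)
= 25 * 2.4800
= 62.0000

62.0000


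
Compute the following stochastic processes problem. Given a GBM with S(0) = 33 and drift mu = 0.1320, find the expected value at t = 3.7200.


E[S(t)] = S(0) * exp(mu * t)
= 33 * exp(0.1320 * 3.7200)
= 33 * 1.6340
= 53.9225

53.9225


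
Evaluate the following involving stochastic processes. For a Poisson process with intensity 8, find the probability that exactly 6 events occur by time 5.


P(N(t)=k) = (lambda*t)^k * exp(-lambda*t) / k!
lambda*t = 40
= 40^6 * exp(-40) / 6!
= 4096000000 * 4.2484e-18 / 720
= 2.4168e-11

2.4168e-11


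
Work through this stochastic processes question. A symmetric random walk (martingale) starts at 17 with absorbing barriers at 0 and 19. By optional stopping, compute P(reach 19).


By optional stopping theorem: E(M at tau) = M(0) = 17
P(hit 19)*19 + P(hit 0)*0 = 17
P(hit 19) = (17 - 0)/(19 - 0) = 17/19 = 0.8947

0.8947


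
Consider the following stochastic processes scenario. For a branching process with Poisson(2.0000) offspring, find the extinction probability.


Since mu = 2.0000 > 1, extinction prob q < 1.
Solve s = exp(mu*(s-1)) iteratively.
q = 0.2032

0.2032


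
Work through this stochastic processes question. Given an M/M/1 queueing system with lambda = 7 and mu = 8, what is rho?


rho = lambda/mu
= 7/8
= 0.8750

0.8750


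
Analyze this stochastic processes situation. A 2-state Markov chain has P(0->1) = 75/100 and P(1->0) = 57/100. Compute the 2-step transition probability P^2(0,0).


Computing P^2 by matrix multiplication.
P = [[0.2500, 0.7500], [0.5700, 0.4300]]
After raising P to the power 2:
P^2(0,0) = 0.4900

0.4900


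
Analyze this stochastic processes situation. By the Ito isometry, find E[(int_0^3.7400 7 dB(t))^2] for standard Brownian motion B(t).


By Ito isometry: E[(int f dB)^2] = int f^2 dt
= 7^2 * 3.7400
= 49 * 3.7400 = 183.2600

183.2600


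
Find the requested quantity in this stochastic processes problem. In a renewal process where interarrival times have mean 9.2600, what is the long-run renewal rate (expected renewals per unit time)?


Long-run renewal rate = 1/E(X)
= 1/9.2600
= 0.1080

0.1080


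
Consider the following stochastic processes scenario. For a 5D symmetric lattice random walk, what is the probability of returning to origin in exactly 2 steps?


P(return in 2 steps) = P(reverse first step) = 1/(2d)
= 1/10
= 0.1000

0.1000


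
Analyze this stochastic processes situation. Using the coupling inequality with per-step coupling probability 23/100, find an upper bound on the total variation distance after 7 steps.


TV distance bound <= (1-delta)^n
= (1 - 0.2300)^7
= 0.7700^7
= 0.1605

0.1605


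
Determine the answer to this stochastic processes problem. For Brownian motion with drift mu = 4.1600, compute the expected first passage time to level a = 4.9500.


Expected first passage time = a/mu
= 4.9500/4.1600
= 1.1899

1.1899


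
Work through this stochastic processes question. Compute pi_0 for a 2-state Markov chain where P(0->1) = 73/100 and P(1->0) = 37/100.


Stationary distribution: pi_0 = p10/(p01+p10), pi_1 = p01/(p01+p10)
p01 = 0.7300, p10 = 0.3700
pi_0 = 0.3364

0.3364


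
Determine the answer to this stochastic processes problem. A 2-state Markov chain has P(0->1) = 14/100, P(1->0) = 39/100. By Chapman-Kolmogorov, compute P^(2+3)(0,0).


P^5 = P^2 * P^3
Computing via matrix multiplication of the transition matrix.
Entry (0,0) of P^5 = 0.7419

0.7419


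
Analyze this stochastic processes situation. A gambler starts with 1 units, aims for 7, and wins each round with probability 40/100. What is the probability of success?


Gambler's ruin formula:
r = q/p = 0.6000/0.4000 = 1.5000
P(win) = (1 - r^i)/(1 - r^N)
= (1 - 1.5000^1)/(1 - 1.5000^7)
= 0.0311

0.0311


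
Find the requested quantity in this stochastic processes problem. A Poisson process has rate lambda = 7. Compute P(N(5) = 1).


P(N(t)=k) = (lambda*t)^k * exp(-lambda*t) / k!
lambda*t = 35
= 35^1 * exp(-35) / 1!
= 35 * 6.3051e-16 / 1
= 2.2068e-14

2.2068e-14


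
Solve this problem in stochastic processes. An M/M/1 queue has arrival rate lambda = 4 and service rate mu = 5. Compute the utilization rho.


rho = lambda/mu
= 4/5
= 0.8000

0.8000


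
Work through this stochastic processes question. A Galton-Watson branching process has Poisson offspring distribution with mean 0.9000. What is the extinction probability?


Since mu = 0.9000 <= 1, extinction probability = 1.

1.0000


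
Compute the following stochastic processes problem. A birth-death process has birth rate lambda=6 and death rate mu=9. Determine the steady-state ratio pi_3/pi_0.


For birth-death process, pi_n/pi_0 = (lambda/mu)^n
= (6/9)^3
= 0.2963

0.2963


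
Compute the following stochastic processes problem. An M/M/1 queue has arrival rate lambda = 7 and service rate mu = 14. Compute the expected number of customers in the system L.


rho = 7/14 = 0.5000
L = rho/(1-rho)
= 0.5000/0.5000
= 1.0000

1.0000


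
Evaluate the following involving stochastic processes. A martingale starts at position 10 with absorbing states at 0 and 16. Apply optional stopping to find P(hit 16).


By optional stopping theorem: E(M at tau) = M(0) = 10
P(hit 16)*16 + P(hit 0)*0 = 10
P(hit 16) = (10 - 0)/(16 - 0) = 5/8 = 0.6250

0.6250


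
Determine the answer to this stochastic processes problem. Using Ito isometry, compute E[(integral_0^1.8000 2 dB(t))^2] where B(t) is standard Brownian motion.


By Ito isometry: E[(int f dB)^2] = int f^2 dt
= 2^2 * 1.8000
= 4 * 1.8000 = 7.2000

7.2000


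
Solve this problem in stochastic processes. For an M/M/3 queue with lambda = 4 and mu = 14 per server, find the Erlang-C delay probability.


a = lambda/mu = 0.2857
rho = a/c = 0.0952
Erlang-C formula applied:
C(c,a) = 0.0032

0.0032


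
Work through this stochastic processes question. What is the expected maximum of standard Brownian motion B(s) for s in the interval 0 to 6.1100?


E(max B(s)) = sqrt(2t/pi)
= sqrt(2*6.1100/pi)
= sqrt(3.8897)
= 1.9722

1.9722


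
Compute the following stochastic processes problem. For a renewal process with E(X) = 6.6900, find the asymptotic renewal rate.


Long-run renewal rate = 1/E(X)
= 1/6.6900
= 0.1495

0.1495


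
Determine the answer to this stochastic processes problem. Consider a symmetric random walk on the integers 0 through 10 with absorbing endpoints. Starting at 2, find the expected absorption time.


For symmetric RW on 0,...,N with absorbing barriers, E(i) = i*(N-i)
E(2) = 2 * 8 = 16

16


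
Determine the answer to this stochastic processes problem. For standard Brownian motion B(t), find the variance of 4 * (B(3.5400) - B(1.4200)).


Var(alpha*(B(t)-B(s))) = alpha^2 * (t-s)
= 4^2 * (3.5400 - 1.4200)
= 16 * 2.1200
= 33.9200

33.9200


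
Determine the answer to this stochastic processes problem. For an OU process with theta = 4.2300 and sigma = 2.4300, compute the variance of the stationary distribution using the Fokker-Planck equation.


Stationary variance = sigma^2 / (2*theta)
= 2.4300^2 / (2*4.2300)
= 5.9049 / 8.4600
= 0.6980

0.6980


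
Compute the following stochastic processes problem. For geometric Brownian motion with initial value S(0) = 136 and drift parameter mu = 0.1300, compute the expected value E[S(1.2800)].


E[S(t)] = S(0) * exp(mu * t)
= 136 * exp(0.1300 * 1.2800)
= 136 * 1.1810
= 160.6222

160.6222


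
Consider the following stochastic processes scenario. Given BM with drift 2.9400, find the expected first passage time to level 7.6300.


Expected first passage time = a/mu
= 7.6300/2.9400
= 2.5952

2.5952


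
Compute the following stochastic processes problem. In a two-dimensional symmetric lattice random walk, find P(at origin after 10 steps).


P = C(10,5)^2 / 4^10
= 252^2 / 1048576
= 63504 / 1048576
= 0.0606

0.0606


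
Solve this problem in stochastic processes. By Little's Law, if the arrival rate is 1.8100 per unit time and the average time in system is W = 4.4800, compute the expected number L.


Little's Law: L = lambda * W
= 1.8100 * 4.4800
= 8.1088

8.1088


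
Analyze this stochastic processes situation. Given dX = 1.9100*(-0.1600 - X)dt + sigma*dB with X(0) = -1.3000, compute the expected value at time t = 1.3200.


E[X(t)] = mu + (X(0) - mu)*exp(-theta*t)
= -0.1600 + (-1.3000 - -0.1600)*exp(-1.9100*1.3200)
= -0.1600 + -1.1400 * 0.0804
= -0.2516

-0.2516


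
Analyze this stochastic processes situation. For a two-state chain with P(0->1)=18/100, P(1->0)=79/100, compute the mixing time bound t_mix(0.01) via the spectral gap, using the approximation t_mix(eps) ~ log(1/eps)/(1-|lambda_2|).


lambda_2 = |1 - p01 - p10| = |1 - 0.1800 - 0.7900| = 0.0300
t_mix ~ log(1/eps)/(1 - |lambda_2|)
= log(100)/(1 - 0.0300) = 4.6052/0.9700
= 4.7476

4.7476


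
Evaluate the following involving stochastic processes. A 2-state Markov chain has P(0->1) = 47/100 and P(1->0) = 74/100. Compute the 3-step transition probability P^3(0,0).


Computing P^3 by matrix multiplication.
P = [[0.5300, 0.4700], [0.7400, 0.2600]]
After raising P to the power 3:
P^3(0,0) = 0.6080

0.6080


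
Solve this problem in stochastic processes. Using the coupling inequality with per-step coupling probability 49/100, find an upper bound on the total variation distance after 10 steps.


TV distance bound <= (1-delta)^n
= (1 - 0.4900)^10
= 0.5100^10
= 0.0012

0.0012


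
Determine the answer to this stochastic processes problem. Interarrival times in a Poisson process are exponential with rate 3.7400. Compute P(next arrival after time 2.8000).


P(X > t) = exp(-lambda * t)
= exp(-3.7400 * 2.8000)
= exp(-10.4720) = 2.8318e-05

2.8318e-05


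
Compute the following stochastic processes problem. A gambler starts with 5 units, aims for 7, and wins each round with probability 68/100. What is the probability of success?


Gambler's ruin formula:
r = q/p = 0.3200/0.6800 = 0.4706
P(win) = (1 - r^i)/(1 - r^N)
= (1 - 0.4706^5)/(1 - 0.4706^7)
= 0.9819

0.9819


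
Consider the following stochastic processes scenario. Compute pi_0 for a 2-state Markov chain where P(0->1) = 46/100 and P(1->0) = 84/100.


Stationary distribution: pi_0 = p10/(p01+p10), pi_1 = p01/(p01+p10)
p01 = 0.4600, p10 = 0.8400
pi_0 = 0.6462

0.6462


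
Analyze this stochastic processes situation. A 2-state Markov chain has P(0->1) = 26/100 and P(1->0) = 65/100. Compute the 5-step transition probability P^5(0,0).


Computing P^5 by matrix multiplication.
P = [[0.7400, 0.2600], [0.6500, 0.3500]]
After raising P to the power 5:
P^5(0,0) = 0.7143

0.7143


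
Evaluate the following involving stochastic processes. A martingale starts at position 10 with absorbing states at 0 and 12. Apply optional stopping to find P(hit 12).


By optional stopping theorem: E(M at tau) = M(0) = 10
P(hit 12)*12 + P(hit 0)*0 = 10
P(hit 12) = (10 - 0)/(12 - 0) = 5/6 = 0.8333

0.8333


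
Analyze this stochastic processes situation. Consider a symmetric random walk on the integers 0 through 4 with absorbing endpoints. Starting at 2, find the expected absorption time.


For symmetric RW on 0,...,N with absorbing barriers, E(i) = i*(N-i)
E(2) = 2 * 2 = 4

4


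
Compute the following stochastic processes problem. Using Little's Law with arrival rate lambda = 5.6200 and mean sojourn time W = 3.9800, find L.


Little's Law: L = lambda * W
= 5.6200 * 3.9800
= 22.3676

22.3676


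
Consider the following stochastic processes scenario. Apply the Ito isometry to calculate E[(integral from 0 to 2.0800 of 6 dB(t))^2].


By Ito isometry: E[(int f dB)^2] = int f^2 dt
= 6^2 * 2.0800
= 36 * 2.0800 = 74.8800

74.8800


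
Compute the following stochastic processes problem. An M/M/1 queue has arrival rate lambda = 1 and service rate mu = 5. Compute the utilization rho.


rho = lambda/mu
= 1/5
= 0.2000

0.2000


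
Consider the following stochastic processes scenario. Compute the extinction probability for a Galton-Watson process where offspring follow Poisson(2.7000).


Since mu = 2.7000 > 1, extinction prob q < 1.
Solve s = exp(mu*(s-1)) iteratively.
q = 0.0844

0.0844


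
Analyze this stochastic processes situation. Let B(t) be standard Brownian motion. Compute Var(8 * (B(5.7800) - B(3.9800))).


Var(alpha*(B(t)-B(s))) = alpha^2 * (t-s)
= 8^2 * (5.7800 - 3.9800)
= 64 * 1.8000
= 115.2000

115.2000


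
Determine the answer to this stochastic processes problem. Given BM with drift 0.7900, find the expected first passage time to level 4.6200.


Expected first passage time = a/mu
= 4.6200/0.7900
= 5.8481

5.8481


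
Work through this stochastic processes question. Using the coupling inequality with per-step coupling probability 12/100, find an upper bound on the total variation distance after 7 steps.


TV distance bound <= (1-delta)^n
= (1 - 0.1200)^7
= 0.8800^7
= 0.4087

0.4087


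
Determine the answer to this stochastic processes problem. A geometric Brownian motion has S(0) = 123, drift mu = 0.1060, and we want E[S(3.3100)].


E[S(t)] = S(0) * exp(mu * t)
= 123 * exp(0.1060 * 3.3100)
= 123 * 1.4203
= 174.6955

174.6955


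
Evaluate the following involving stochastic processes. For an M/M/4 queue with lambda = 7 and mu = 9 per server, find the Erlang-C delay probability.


a = lambda/mu = 0.7778
rho = a/c = 0.1944
Erlang-C formula applied:
C(c,a) = 0.0087

0.0087


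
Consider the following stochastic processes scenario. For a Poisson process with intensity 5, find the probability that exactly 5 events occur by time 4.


P(N(t)=k) = (lambda*t)^k * exp(-lambda*t) / k!
lambda*t = 20
= 20^5 * exp(-20) / 5!
= 3200000 * 2.0612e-09 / 120
= 5.4964e-05

5.4964e-05


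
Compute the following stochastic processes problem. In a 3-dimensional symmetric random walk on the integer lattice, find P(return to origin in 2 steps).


P(return in 2 steps) = P(reverse first step) = 1/(2d)
= 1/6
= 0.1667

0.1667


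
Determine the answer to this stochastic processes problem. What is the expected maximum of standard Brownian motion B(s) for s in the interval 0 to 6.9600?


E(max B(s)) = sqrt(2t/pi)
= sqrt(2*6.9600/pi)
= sqrt(4.4309)
= 2.1050

2.1050


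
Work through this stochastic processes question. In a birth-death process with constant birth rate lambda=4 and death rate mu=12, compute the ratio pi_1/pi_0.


For birth-death process, pi_n/pi_0 = (lambda/mu)^n
= (4/12)^1
= 0.3333

0.3333


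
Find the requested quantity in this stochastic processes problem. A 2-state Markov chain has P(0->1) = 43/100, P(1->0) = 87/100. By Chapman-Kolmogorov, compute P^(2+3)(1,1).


P^5 = P^2 * P^3
Computing via matrix multiplication of the transition matrix.
Entry (1,1) of P^5 = 0.3291

0.3291


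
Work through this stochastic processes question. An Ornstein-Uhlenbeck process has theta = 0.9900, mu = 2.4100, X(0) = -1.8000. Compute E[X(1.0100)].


E[X(t)] = mu + (X(0) - mu)*exp(-theta*t)
= 2.4100 + (-1.8000 - 2.4100)*exp(-0.9900*1.0100)
= 2.4100 + -4.2100 * 0.3679
= 0.8611

0.8611


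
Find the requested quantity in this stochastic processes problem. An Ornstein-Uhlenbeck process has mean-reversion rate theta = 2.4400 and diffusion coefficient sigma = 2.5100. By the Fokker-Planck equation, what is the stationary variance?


Stationary variance = sigma^2 / (2*theta)
= 2.5100^2 / (2*2.4400)
= 6.3001 / 4.8800
= 1.2910

1.2910


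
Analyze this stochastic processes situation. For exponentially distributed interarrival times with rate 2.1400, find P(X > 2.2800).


P(X > t) = exp(-lambda * t)
= exp(-2.1400 * 2.2800)
= exp(-4.8792) = 0.0076

0.0076


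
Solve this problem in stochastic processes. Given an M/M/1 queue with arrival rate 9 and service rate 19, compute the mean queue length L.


rho = 9/19 = 0.4737
L = rho/(1-rho)
= 0.4737/0.5263
= 0.9000

0.9000


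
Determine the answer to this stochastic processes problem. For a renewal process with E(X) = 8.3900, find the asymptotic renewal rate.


Long-run renewal rate = 1/E(X)
= 1/8.3900
= 0.1192

0.1192


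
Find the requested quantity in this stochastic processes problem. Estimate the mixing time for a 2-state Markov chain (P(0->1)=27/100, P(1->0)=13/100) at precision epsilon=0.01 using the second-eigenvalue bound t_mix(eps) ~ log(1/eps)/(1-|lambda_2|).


lambda_2 = |1 - p01 - p10| = |1 - 0.2700 - 0.1300| = 0.6000
t_mix ~ log(1/eps)/(1 - |lambda_2|)
= log(100)/(1 - 0.6000) = 4.6052/0.4000
= 11.5129

11.5129


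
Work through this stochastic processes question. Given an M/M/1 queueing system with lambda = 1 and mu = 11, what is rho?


rho = lambda/mu
= 1/11
= 0.0909

0.0909


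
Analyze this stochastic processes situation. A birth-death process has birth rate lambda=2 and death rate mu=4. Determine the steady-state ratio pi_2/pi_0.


For birth-death process, pi_n/pi_0 = (lambda/mu)^n
= (2/4)^2
= 0.2500

0.2500
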